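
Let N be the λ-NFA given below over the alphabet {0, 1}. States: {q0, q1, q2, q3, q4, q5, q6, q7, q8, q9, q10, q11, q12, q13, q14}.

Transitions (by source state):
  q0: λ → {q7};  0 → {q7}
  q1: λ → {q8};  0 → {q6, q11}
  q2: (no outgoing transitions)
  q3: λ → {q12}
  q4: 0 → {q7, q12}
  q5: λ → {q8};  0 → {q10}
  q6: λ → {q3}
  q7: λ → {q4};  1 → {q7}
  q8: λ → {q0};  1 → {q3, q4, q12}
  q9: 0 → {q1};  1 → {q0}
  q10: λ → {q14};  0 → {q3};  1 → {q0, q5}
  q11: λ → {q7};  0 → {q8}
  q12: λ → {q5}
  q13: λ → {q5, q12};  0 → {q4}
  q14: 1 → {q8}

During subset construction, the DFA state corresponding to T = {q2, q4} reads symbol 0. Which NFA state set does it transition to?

q4 on 0 → {q7, q12}.
No 0-transition from q2.
Union after reading 0: {q7, q12}.
Now take the λ-closure:
From q7 via λ: add q4.
From q12 via λ: add q5.
From q5 via λ: add q8.
From q8 via λ: add q0.
No new states can be added; the closed set is {q0, q4, q5, q7, q8, q12}.

{q0, q4, q5, q7, q8, q12}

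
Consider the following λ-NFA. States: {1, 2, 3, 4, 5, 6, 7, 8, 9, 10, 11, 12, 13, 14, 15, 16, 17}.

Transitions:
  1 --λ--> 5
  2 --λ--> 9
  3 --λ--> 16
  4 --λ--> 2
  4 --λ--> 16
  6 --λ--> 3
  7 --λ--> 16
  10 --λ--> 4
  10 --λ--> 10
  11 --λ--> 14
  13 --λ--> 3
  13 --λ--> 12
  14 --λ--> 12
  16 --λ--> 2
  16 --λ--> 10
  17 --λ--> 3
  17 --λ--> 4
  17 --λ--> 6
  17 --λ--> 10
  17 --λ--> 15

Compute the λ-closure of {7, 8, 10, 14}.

Start with {7, 8, 10, 14}.
From 7 via λ: add 16.
From 10 via λ: add 4.
From 14 via λ: add 12.
From 4 via λ: add 2.
From 2 via λ: add 9.
No new states can be added; the closed set is {2, 4, 7, 8, 9, 10, 12, 14, 16}.

{2, 4, 7, 8, 9, 10, 12, 14, 16}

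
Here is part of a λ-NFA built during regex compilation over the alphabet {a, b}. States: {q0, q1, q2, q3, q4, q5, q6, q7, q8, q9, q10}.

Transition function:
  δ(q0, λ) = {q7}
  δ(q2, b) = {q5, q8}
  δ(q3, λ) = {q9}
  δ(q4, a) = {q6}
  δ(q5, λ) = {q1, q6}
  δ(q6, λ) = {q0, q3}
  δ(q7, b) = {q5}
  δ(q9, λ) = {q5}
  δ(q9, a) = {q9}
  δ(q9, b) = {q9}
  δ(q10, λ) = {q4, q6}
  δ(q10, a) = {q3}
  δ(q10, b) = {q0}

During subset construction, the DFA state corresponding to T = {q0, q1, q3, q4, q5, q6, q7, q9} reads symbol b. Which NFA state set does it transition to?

{q0, q1, q3, q5, q6, q7, q9}

q7 on b → {q5}.
q9 on b → {q9}.
No b-transition from q0, q1, q3, q4, q5, q6.
Union after reading b: {q5, q9}.
Now take the λ-closure:
From q5 via λ: add q1, q6.
From q6 via λ: add q0, q3.
From q0 via λ: add q7.
No new states can be added; the closed set is {q0, q1, q3, q5, q6, q7, q9}.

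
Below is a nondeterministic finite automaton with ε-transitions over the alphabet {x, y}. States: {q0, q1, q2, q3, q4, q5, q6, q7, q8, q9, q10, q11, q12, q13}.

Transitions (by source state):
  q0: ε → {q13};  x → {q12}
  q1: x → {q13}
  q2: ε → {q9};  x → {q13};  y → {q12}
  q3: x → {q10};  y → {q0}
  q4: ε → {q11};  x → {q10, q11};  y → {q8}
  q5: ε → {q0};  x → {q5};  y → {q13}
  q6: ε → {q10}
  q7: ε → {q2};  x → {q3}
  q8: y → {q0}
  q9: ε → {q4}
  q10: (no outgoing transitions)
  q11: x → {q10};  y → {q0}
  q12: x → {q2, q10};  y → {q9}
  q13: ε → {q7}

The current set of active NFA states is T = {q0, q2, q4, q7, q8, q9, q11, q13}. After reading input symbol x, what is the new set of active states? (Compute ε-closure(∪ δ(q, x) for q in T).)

q0 on x → {q12}.
q2 on x → {q13}.
q4 on x → {q10, q11}.
q7 on x → {q3}.
q11 on x → {q10}.
No x-transition from q8, q9, q13.
Union after reading x: {q3, q10, q11, q12, q13}.
Now take the ε-closure:
From q13 via ε: add q7.
From q7 via ε: add q2.
From q2 via ε: add q9.
From q9 via ε: add q4.
No new states can be added; the closed set is {q2, q3, q4, q7, q9, q10, q11, q12, q13}.

{q2, q3, q4, q7, q9, q10, q11, q12, q13}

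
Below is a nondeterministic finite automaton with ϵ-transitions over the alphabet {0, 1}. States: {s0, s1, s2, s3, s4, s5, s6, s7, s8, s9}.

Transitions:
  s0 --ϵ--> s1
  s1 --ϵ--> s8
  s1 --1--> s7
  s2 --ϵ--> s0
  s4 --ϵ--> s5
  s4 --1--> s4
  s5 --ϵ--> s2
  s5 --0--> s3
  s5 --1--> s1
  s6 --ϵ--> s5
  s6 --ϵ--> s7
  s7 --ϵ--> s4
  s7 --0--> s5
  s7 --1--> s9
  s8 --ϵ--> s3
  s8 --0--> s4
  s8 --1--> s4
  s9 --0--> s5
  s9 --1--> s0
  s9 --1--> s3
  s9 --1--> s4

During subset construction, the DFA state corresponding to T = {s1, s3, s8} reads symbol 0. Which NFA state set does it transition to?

s8 on 0 → {s4}.
No 0-transition from s1, s3.
Union after reading 0: {s4}.
Now take the ϵ-closure:
From s4 via ϵ: add s5.
From s5 via ϵ: add s2.
From s2 via ϵ: add s0.
From s0 via ϵ: add s1.
From s1 via ϵ: add s8.
From s8 via ϵ: add s3.
No new states can be added; the closed set is {s0, s1, s2, s3, s4, s5, s8}.

{s0, s1, s2, s3, s4, s5, s8}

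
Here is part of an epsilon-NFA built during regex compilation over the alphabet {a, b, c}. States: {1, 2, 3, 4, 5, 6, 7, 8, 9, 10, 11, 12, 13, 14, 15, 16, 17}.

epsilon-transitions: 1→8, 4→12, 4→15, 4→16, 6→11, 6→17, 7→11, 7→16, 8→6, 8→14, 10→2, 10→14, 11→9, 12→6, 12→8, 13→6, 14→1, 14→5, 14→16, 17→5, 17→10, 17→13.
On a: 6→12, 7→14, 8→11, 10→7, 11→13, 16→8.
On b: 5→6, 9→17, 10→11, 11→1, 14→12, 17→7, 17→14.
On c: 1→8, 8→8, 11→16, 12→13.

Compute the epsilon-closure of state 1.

Start with {1}.
From 1 via epsilon: add 8.
From 8 via epsilon: add 6, 14.
From 6 via epsilon: add 11, 17.
From 14 via epsilon: add 5, 16.
From 11 via epsilon: add 9.
From 17 via epsilon: add 10, 13.
From 10 via epsilon: add 2.
No new states can be added; the closed set is {1, 2, 5, 6, 8, 9, 10, 11, 13, 14, 16, 17}.

{1, 2, 5, 6, 8, 9, 10, 11, 13, 14, 16, 17}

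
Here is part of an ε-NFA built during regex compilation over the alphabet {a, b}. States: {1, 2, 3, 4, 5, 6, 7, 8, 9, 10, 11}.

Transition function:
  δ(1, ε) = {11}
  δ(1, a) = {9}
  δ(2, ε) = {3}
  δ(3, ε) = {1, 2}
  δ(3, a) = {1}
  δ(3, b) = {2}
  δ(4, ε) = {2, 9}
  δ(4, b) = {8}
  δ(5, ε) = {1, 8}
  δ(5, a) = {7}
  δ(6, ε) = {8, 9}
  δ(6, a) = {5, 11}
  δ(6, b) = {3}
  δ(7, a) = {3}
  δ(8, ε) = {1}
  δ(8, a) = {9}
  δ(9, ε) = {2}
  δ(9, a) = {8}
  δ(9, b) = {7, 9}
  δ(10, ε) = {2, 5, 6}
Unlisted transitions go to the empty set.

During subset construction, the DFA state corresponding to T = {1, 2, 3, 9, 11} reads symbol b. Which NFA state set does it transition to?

{1, 2, 3, 7, 9, 11}

3 on b → {2}.
9 on b → {7, 9}.
No b-transition from 1, 2, 11.
Union after reading b: {2, 7, 9}.
Now take the ε-closure:
From 2 via ε: add 3.
From 3 via ε: add 1.
From 1 via ε: add 11.
No new states can be added; the closed set is {1, 2, 3, 7, 9, 11}.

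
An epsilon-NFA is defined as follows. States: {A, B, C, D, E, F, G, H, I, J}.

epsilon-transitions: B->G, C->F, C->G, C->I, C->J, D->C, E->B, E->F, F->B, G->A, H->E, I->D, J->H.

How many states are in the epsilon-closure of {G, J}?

7

Start with {G, J}.
From G via epsilon: add A.
From J via epsilon: add H.
From H via epsilon: add E.
From E via epsilon: add B, F.
epsilon-closure = {A, B, E, F, G, H, J}, which has 7 states.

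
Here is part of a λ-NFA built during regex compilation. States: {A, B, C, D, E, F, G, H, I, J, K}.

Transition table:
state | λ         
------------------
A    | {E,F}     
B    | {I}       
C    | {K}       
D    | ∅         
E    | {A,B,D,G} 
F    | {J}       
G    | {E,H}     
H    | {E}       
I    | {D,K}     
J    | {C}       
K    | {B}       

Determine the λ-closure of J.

Start with {J}.
From J via λ: add C.
From C via λ: add K.
From K via λ: add B.
From B via λ: add I.
From I via λ: add D.
No new states can be added; the closed set is {B, C, D, I, J, K}.

{B, C, D, I, J, K}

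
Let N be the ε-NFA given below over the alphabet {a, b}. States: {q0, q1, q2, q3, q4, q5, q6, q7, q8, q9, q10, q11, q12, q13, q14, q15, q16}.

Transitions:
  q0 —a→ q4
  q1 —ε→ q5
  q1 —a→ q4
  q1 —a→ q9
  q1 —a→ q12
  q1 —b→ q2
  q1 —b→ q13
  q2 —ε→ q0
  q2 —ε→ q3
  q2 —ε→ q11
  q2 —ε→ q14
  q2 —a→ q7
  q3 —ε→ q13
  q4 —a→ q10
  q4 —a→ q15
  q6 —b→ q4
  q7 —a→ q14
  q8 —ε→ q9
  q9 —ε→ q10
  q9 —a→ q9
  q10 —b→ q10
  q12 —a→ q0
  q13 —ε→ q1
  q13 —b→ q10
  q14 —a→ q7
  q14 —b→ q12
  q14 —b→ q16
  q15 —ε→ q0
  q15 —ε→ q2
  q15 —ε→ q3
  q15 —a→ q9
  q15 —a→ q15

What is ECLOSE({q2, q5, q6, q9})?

{q0, q1, q2, q3, q5, q6, q9, q10, q11, q13, q14}

Start with {q2, q5, q6, q9}.
From q2 via ε: add q0, q3, q11, q14.
From q9 via ε: add q10.
From q3 via ε: add q13.
From q13 via ε: add q1.
No new states can be added; the closed set is {q0, q1, q2, q3, q5, q6, q9, q10, q11, q13, q14}.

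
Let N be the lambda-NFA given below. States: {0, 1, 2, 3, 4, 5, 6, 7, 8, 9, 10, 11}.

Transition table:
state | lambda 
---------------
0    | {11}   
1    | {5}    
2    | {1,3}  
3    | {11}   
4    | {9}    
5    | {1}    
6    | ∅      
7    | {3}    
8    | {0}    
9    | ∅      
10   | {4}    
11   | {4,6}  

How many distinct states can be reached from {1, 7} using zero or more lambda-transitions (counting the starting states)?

8

Start with {1, 7}.
From 1 via lambda: add 5.
From 7 via lambda: add 3.
From 3 via lambda: add 11.
From 11 via lambda: add 4, 6.
From 4 via lambda: add 9.
lambda-closure = {1, 3, 4, 5, 6, 7, 9, 11}, which has 8 states.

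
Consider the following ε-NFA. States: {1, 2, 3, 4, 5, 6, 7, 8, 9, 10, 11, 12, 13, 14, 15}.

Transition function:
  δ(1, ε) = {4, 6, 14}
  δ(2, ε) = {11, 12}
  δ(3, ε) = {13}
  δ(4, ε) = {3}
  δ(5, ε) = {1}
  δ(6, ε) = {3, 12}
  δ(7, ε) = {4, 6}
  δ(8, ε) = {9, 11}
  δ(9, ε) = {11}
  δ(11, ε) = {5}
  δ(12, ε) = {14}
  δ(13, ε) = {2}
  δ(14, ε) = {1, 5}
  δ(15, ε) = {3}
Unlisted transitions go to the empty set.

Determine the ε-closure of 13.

Start with {13}.
From 13 via ε: add 2.
From 2 via ε: add 11, 12.
From 11 via ε: add 5.
From 12 via ε: add 14.
From 5 via ε: add 1.
From 1 via ε: add 4, 6.
From 4 via ε: add 3.
No new states can be added; the closed set is {1, 2, 3, 4, 5, 6, 11, 12, 13, 14}.

{1, 2, 3, 4, 5, 6, 11, 12, 13, 14}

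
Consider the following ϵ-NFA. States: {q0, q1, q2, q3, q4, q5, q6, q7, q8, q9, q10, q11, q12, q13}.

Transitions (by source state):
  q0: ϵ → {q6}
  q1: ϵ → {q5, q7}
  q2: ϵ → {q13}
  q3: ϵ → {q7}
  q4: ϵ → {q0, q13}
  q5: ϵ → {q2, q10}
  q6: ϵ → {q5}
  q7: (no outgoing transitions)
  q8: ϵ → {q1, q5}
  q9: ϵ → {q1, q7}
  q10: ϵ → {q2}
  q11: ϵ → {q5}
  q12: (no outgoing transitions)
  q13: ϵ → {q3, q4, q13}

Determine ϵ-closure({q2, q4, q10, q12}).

{q0, q2, q3, q4, q5, q6, q7, q10, q12, q13}

Start with {q2, q4, q10, q12}.
From q2 via ϵ: add q13.
From q4 via ϵ: add q0.
From q0 via ϵ: add q6.
From q13 via ϵ: add q3.
From q3 via ϵ: add q7.
From q6 via ϵ: add q5.
No new states can be added; the closed set is {q0, q2, q3, q4, q5, q6, q7, q10, q12, q13}.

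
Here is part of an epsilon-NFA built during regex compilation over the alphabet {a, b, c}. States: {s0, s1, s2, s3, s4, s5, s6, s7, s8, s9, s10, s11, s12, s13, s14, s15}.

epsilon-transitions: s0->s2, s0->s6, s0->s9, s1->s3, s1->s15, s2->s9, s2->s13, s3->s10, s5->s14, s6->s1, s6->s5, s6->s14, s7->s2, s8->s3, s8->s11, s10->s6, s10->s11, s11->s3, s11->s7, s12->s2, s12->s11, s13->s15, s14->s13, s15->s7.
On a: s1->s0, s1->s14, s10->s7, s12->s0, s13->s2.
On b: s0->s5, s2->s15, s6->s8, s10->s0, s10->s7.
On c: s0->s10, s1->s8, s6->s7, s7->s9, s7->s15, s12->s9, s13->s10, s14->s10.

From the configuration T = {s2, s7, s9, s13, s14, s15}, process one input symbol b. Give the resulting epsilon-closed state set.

{s2, s7, s9, s13, s15}

s2 on b → {s15}.
No b-transition from s7, s9, s13, s14, s15.
Union after reading b: {s15}.
Now take the epsilon-closure:
From s15 via epsilon: add s7.
From s7 via epsilon: add s2.
From s2 via epsilon: add s9, s13.
No new states can be added; the closed set is {s2, s7, s9, s13, s15}.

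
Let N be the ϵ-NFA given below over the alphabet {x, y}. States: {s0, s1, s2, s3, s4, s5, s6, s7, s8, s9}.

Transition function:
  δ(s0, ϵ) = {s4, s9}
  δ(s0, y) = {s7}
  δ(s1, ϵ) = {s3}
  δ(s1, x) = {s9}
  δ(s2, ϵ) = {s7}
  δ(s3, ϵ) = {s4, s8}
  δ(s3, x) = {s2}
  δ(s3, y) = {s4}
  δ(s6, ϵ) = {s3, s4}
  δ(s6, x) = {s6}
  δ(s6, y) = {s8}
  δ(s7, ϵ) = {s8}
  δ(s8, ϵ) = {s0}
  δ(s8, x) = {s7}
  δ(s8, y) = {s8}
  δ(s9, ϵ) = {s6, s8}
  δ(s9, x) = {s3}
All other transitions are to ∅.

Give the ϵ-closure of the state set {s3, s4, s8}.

Start with {s3, s4, s8}.
From s8 via ϵ: add s0.
From s0 via ϵ: add s9.
From s9 via ϵ: add s6.
No new states can be added; the closed set is {s0, s3, s4, s6, s8, s9}.

{s0, s3, s4, s6, s8, s9}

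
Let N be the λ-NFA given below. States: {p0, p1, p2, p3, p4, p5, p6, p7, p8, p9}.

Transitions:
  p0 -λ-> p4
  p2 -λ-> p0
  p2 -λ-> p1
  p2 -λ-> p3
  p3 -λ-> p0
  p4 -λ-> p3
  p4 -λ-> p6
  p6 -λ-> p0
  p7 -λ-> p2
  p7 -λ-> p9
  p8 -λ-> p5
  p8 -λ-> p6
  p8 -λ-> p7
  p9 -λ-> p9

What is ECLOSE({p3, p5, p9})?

Start with {p3, p5, p9}.
From p3 via λ: add p0.
From p0 via λ: add p4.
From p4 via λ: add p6.
No new states can be added; the closed set is {p0, p3, p4, p5, p6, p9}.

{p0, p3, p4, p5, p6, p9}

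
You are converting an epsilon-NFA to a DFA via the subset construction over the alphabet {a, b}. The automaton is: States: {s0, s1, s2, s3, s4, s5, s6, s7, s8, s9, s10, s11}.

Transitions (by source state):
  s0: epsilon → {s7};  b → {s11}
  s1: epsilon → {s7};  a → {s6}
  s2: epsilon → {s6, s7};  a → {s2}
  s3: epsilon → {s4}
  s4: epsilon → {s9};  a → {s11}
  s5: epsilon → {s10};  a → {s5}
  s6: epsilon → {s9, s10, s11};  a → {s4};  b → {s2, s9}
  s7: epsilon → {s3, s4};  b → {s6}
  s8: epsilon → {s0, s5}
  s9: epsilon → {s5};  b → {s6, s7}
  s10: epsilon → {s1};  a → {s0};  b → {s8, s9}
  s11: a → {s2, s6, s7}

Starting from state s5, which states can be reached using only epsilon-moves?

{s1, s3, s4, s5, s7, s9, s10}

Start with {s5}.
From s5 via epsilon: add s10.
From s10 via epsilon: add s1.
From s1 via epsilon: add s7.
From s7 via epsilon: add s3, s4.
From s4 via epsilon: add s9.
No new states can be added; the closed set is {s1, s3, s4, s5, s7, s9, s10}.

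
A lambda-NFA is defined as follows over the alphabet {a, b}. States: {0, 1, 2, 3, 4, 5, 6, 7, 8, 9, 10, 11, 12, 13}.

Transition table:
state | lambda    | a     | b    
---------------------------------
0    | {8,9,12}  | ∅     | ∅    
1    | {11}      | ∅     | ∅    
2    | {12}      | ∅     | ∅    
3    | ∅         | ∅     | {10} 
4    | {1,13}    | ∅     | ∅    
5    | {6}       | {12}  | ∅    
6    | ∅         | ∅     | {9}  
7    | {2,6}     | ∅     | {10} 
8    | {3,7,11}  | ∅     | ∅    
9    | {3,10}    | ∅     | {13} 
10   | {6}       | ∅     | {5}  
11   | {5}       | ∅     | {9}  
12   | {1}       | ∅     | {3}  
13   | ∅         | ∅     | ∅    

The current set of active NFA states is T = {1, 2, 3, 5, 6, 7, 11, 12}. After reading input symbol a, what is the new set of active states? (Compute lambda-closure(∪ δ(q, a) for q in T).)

{1, 5, 6, 11, 12}

5 on a → {12}.
No a-transition from 1, 2, 3, 6, 7, 11, 12.
Union after reading a: {12}.
Now take the lambda-closure:
From 12 via lambda: add 1.
From 1 via lambda: add 11.
From 11 via lambda: add 5.
From 5 via lambda: add 6.
No new states can be added; the closed set is {1, 5, 6, 11, 12}.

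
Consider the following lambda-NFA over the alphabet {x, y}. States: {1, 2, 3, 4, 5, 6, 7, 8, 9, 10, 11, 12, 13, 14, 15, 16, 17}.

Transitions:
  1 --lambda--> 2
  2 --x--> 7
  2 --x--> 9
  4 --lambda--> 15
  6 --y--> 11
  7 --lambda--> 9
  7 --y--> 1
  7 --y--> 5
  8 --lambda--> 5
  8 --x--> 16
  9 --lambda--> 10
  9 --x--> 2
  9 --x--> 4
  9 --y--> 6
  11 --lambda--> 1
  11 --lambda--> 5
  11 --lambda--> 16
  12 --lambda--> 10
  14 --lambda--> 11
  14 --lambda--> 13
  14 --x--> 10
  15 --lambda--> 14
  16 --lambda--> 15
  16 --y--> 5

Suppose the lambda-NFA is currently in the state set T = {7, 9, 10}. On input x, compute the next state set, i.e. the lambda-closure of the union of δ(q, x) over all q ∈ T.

{1, 2, 4, 5, 11, 13, 14, 15, 16}

9 on x → {2, 4}.
No x-transition from 7, 10.
Union after reading x: {2, 4}.
Now take the lambda-closure:
From 4 via lambda: add 15.
From 15 via lambda: add 14.
From 14 via lambda: add 11, 13.
From 11 via lambda: add 1, 5, 16.
No new states can be added; the closed set is {1, 2, 4, 5, 11, 13, 14, 15, 16}.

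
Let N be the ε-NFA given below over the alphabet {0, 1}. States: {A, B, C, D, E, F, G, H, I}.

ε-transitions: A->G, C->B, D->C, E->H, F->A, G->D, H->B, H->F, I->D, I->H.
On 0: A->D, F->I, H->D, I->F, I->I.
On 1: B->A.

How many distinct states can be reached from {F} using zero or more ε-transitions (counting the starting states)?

Start with {F}.
From F via ε: add A.
From A via ε: add G.
From G via ε: add D.
From D via ε: add C.
From C via ε: add B.
ε-closure = {A, B, C, D, F, G}, which has 6 states.

6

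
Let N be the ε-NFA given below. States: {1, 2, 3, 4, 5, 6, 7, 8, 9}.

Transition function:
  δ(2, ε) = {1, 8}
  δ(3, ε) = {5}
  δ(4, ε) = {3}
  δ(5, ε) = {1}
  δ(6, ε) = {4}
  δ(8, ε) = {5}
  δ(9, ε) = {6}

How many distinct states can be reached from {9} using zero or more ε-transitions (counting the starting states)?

Start with {9}.
From 9 via ε: add 6.
From 6 via ε: add 4.
From 4 via ε: add 3.
From 3 via ε: add 5.
From 5 via ε: add 1.
ε-closure = {1, 3, 4, 5, 6, 9}, which has 6 states.

6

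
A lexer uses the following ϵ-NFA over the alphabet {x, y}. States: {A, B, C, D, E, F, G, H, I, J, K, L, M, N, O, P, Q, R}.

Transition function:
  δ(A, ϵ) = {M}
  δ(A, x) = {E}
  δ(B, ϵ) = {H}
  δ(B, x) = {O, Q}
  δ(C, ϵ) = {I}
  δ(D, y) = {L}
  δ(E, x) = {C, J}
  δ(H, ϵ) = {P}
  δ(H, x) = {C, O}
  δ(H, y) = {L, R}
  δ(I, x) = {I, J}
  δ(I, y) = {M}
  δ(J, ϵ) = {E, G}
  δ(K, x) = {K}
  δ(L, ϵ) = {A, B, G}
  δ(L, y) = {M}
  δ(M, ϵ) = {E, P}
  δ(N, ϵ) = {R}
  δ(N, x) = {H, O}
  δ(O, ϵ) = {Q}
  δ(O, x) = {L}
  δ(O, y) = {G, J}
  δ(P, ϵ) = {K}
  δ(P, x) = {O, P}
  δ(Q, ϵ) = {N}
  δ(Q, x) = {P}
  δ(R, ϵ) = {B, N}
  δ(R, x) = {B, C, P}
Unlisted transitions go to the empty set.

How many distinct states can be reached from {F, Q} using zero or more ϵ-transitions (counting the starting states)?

Start with {F, Q}.
From Q via ϵ: add N.
From N via ϵ: add R.
From R via ϵ: add B.
From B via ϵ: add H.
From H via ϵ: add P.
From P via ϵ: add K.
ϵ-closure = {B, F, H, K, N, P, Q, R}, which has 8 states.

8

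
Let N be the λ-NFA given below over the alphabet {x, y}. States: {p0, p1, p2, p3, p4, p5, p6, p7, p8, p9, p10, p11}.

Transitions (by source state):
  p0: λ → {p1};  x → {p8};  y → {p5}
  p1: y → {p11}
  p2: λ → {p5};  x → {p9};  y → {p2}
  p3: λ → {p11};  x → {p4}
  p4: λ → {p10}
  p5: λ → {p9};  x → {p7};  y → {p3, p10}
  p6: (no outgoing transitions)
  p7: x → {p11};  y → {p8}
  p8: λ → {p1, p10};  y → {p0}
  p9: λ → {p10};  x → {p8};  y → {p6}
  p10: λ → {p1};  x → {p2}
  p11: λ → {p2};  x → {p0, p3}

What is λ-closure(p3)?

Start with {p3}.
From p3 via λ: add p11.
From p11 via λ: add p2.
From p2 via λ: add p5.
From p5 via λ: add p9.
From p9 via λ: add p10.
From p10 via λ: add p1.
No new states can be added; the closed set is {p1, p2, p3, p5, p9, p10, p11}.

{p1, p2, p3, p5, p9, p10, p11}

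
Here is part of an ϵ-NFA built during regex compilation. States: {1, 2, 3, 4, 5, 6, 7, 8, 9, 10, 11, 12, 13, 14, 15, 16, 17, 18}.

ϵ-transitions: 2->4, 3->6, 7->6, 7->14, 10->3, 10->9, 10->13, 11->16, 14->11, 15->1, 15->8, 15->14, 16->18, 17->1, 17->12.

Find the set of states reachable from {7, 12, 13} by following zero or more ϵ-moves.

{6, 7, 11, 12, 13, 14, 16, 18}

Start with {7, 12, 13}.
From 7 via ϵ: add 6, 14.
From 14 via ϵ: add 11.
From 11 via ϵ: add 16.
From 16 via ϵ: add 18.
No new states can be added; the closed set is {6, 7, 11, 12, 13, 14, 16, 18}.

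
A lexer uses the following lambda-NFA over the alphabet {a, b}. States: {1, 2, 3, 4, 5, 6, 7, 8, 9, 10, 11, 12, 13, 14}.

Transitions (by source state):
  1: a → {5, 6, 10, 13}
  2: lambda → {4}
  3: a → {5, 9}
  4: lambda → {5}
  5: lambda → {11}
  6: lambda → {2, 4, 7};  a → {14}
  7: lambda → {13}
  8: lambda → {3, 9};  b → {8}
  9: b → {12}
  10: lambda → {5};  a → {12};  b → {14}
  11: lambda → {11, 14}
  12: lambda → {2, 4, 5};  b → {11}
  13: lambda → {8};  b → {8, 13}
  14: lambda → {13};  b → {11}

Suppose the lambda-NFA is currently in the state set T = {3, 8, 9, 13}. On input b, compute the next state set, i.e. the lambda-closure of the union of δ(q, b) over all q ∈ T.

8 on b → {8}.
9 on b → {12}.
13 on b → {8, 13}.
No b-transition from 3.
Union after reading b: {8, 12, 13}.
Now take the lambda-closure:
From 8 via lambda: add 3, 9.
From 12 via lambda: add 2, 4, 5.
From 5 via lambda: add 11.
From 11 via lambda: add 14.
No new states can be added; the closed set is {2, 3, 4, 5, 8, 9, 11, 12, 13, 14}.

{2, 3, 4, 5, 8, 9, 11, 12, 13, 14}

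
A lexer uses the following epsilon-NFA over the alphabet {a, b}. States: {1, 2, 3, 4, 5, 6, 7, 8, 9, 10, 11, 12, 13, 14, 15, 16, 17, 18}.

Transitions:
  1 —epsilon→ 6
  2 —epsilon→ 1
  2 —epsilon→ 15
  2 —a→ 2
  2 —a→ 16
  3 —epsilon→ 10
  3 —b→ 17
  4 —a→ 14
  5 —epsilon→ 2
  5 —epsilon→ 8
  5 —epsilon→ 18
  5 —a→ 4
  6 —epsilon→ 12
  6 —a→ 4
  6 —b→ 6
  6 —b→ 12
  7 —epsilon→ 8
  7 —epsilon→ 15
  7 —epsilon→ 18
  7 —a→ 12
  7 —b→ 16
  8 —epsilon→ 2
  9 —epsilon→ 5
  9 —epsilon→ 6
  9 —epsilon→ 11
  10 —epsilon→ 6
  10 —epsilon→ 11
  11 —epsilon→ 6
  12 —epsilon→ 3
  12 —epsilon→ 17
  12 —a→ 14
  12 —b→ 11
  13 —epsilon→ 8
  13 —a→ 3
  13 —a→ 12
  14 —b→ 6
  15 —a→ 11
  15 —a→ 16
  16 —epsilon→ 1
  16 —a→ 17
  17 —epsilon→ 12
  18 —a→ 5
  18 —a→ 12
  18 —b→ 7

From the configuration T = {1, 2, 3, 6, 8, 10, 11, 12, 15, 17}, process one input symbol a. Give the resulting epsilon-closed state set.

{1, 2, 3, 4, 6, 10, 11, 12, 14, 15, 16, 17}

2 on a → {2, 16}.
6 on a → {4}.
12 on a → {14}.
15 on a → {11, 16}.
No a-transition from 1, 3, 8, 10, 11, 17.
Union after reading a: {2, 4, 11, 14, 16}.
Now take the epsilon-closure:
From 2 via epsilon: add 1, 15.
From 11 via epsilon: add 6.
From 6 via epsilon: add 12.
From 12 via epsilon: add 3, 17.
From 3 via epsilon: add 10.
No new states can be added; the closed set is {1, 2, 3, 4, 6, 10, 11, 12, 14, 15, 16, 17}.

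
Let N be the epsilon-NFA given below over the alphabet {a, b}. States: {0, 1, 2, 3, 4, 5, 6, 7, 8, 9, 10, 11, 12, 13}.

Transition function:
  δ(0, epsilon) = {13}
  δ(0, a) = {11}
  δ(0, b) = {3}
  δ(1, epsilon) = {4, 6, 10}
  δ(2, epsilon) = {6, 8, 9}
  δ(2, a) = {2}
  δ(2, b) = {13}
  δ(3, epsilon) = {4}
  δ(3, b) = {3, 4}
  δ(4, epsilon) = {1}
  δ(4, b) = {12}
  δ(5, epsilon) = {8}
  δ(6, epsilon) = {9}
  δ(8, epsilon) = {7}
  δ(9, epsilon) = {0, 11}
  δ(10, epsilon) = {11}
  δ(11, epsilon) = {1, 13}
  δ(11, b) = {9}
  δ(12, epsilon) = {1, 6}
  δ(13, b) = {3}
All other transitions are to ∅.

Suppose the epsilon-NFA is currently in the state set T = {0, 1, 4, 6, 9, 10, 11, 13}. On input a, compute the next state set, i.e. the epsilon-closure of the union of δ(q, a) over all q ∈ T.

{0, 1, 4, 6, 9, 10, 11, 13}

0 on a → {11}.
No a-transition from 1, 4, 6, 9, 10, 11, 13.
Union after reading a: {11}.
Now take the epsilon-closure:
From 11 via epsilon: add 1, 13.
From 1 via epsilon: add 4, 6, 10.
From 6 via epsilon: add 9.
From 9 via epsilon: add 0.
No new states can be added; the closed set is {0, 1, 4, 6, 9, 10, 11, 13}.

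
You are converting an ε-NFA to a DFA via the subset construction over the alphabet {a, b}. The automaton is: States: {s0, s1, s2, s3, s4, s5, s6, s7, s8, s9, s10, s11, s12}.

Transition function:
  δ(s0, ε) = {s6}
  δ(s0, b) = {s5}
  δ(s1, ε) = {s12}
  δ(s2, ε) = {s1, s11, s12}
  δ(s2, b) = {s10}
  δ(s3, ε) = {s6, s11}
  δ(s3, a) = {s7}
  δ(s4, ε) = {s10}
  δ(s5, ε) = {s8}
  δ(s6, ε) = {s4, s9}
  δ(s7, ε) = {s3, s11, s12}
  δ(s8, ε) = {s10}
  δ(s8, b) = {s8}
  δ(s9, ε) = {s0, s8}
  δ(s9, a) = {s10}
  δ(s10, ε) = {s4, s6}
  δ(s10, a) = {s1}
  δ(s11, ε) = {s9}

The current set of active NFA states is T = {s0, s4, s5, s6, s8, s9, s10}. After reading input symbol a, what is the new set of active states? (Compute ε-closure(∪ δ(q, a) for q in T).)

s9 on a → {s10}.
s10 on a → {s1}.
No a-transition from s0, s4, s5, s6, s8.
Union after reading a: {s1, s10}.
Now take the ε-closure:
From s1 via ε: add s12.
From s10 via ε: add s4, s6.
From s6 via ε: add s9.
From s9 via ε: add s0, s8.
No new states can be added; the closed set is {s0, s1, s4, s6, s8, s9, s10, s12}.

{s0, s1, s4, s6, s8, s9, s10, s12}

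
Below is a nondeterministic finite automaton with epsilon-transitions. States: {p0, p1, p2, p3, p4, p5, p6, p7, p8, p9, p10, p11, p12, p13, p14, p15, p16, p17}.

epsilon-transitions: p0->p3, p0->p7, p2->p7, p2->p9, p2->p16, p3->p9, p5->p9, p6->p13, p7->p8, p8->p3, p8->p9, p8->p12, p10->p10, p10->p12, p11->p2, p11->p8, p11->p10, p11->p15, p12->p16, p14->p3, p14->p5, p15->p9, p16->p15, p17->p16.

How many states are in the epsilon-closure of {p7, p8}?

7

Start with {p7, p8}.
From p8 via epsilon: add p3, p9, p12.
From p12 via epsilon: add p16.
From p16 via epsilon: add p15.
epsilon-closure = {p3, p7, p8, p9, p12, p15, p16}, which has 7 states.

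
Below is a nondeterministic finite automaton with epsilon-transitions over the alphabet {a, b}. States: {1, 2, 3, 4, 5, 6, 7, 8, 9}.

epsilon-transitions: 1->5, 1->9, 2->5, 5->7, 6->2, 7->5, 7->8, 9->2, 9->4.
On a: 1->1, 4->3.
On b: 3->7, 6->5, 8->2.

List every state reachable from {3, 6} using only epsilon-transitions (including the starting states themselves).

Start with {3, 6}.
From 6 via epsilon: add 2.
From 2 via epsilon: add 5.
From 5 via epsilon: add 7.
From 7 via epsilon: add 8.
No new states can be added; the closed set is {2, 3, 5, 6, 7, 8}.

{2, 3, 5, 6, 7, 8}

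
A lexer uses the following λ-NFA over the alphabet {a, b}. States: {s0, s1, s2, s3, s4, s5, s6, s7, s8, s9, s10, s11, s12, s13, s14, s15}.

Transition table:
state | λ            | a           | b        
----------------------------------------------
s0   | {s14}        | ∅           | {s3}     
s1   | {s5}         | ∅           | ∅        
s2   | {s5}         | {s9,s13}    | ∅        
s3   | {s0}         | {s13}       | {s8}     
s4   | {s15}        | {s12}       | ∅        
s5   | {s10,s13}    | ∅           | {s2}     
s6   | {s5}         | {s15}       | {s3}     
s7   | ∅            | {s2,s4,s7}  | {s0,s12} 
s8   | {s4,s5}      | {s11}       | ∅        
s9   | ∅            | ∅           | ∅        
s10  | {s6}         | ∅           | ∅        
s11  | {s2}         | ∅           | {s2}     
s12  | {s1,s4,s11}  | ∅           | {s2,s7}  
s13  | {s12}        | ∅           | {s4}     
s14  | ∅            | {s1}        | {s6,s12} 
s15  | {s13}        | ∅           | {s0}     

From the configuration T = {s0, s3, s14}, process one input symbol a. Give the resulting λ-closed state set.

{s1, s2, s4, s5, s6, s10, s11, s12, s13, s15}

s3 on a → {s13}.
s14 on a → {s1}.
No a-transition from s0.
Union after reading a: {s1, s13}.
Now take the λ-closure:
From s1 via λ: add s5.
From s13 via λ: add s12.
From s5 via λ: add s10.
From s12 via λ: add s4, s11.
From s4 via λ: add s15.
From s10 via λ: add s6.
From s11 via λ: add s2.
No new states can be added; the closed set is {s1, s2, s4, s5, s6, s10, s11, s12, s13, s15}.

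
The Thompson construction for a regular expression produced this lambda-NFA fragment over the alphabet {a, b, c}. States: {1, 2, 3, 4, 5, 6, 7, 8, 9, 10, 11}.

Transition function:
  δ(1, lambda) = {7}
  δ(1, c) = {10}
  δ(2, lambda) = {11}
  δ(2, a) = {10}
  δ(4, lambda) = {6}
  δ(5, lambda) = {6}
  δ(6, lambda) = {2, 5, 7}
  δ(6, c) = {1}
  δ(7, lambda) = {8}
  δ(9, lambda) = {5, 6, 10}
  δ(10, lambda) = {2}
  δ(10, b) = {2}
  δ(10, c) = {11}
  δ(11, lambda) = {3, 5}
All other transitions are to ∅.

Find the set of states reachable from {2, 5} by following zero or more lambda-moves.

{2, 3, 5, 6, 7, 8, 11}

Start with {2, 5}.
From 2 via lambda: add 11.
From 5 via lambda: add 6.
From 6 via lambda: add 7.
From 11 via lambda: add 3.
From 7 via lambda: add 8.
No new states can be added; the closed set is {2, 3, 5, 6, 7, 8, 11}.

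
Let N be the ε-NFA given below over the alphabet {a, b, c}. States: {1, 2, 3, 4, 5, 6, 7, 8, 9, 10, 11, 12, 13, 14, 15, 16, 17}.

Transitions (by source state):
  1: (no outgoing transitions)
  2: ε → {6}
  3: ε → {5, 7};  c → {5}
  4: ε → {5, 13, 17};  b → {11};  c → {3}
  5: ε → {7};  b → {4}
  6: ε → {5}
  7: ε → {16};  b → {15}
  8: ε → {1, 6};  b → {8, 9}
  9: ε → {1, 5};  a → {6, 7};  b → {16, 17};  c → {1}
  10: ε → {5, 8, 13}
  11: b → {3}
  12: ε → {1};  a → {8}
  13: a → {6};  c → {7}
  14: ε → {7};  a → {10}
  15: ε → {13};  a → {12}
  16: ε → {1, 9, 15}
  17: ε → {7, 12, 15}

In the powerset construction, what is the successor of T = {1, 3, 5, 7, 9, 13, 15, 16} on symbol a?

{1, 5, 6, 7, 9, 12, 13, 15, 16}

9 on a → {6, 7}.
13 on a → {6}.
15 on a → {12}.
No a-transition from 1, 3, 5, 7, 16.
Union after reading a: {6, 7, 12}.
Now take the ε-closure:
From 6 via ε: add 5.
From 7 via ε: add 16.
From 12 via ε: add 1.
From 16 via ε: add 9, 15.
From 15 via ε: add 13.
No new states can be added; the closed set is {1, 5, 6, 7, 9, 12, 13, 15, 16}.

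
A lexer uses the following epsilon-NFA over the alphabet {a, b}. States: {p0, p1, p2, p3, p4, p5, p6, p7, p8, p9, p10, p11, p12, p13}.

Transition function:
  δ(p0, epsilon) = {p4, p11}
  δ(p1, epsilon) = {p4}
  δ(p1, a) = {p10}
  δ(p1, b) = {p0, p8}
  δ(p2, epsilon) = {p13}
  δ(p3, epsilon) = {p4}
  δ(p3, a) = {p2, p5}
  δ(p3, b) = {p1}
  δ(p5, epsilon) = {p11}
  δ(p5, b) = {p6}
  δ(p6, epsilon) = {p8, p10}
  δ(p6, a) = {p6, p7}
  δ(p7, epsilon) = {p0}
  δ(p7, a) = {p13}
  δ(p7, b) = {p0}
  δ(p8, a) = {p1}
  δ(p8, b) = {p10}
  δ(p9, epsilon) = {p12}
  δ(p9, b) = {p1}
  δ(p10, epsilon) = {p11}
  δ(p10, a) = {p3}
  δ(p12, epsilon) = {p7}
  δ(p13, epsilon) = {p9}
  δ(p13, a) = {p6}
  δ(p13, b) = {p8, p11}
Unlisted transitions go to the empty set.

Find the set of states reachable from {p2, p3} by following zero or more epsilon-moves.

{p0, p2, p3, p4, p7, p9, p11, p12, p13}

Start with {p2, p3}.
From p2 via epsilon: add p13.
From p3 via epsilon: add p4.
From p13 via epsilon: add p9.
From p9 via epsilon: add p12.
From p12 via epsilon: add p7.
From p7 via epsilon: add p0.
From p0 via epsilon: add p11.
No new states can be added; the closed set is {p0, p2, p3, p4, p7, p9, p11, p12, p13}.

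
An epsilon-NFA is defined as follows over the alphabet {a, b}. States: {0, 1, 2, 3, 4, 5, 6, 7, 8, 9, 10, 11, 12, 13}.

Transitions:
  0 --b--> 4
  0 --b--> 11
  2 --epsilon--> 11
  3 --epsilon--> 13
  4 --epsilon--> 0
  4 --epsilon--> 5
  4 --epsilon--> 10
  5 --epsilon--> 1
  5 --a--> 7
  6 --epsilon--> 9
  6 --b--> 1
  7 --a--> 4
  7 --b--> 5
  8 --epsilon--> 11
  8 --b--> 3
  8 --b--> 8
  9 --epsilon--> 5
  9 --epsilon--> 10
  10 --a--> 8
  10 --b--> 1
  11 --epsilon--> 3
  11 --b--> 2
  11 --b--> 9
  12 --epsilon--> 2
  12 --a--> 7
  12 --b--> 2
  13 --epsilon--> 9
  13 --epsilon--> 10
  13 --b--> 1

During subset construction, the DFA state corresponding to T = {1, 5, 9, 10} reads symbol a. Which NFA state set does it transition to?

{1, 3, 5, 7, 8, 9, 10, 11, 13}

5 on a → {7}.
10 on a → {8}.
No a-transition from 1, 9.
Union after reading a: {7, 8}.
Now take the epsilon-closure:
From 8 via epsilon: add 11.
From 11 via epsilon: add 3.
From 3 via epsilon: add 13.
From 13 via epsilon: add 9, 10.
From 9 via epsilon: add 5.
From 5 via epsilon: add 1.
No new states can be added; the closed set is {1, 3, 5, 7, 8, 9, 10, 11, 13}.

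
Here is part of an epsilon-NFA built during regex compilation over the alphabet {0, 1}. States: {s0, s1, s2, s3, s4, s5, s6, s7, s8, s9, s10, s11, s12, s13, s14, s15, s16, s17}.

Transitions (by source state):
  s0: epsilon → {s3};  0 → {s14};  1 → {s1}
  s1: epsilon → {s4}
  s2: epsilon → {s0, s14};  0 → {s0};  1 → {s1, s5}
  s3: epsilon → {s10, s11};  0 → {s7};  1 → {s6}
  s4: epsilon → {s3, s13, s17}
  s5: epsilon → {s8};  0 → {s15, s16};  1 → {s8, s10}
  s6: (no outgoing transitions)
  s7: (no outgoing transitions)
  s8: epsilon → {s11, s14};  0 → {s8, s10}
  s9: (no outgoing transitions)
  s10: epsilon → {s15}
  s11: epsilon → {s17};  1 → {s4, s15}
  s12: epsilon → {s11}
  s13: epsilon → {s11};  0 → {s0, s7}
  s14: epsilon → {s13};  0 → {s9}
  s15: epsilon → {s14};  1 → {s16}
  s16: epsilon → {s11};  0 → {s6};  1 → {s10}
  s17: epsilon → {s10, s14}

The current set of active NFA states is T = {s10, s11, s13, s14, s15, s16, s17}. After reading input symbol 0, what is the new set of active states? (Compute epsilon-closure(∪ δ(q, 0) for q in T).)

s13 on 0 → {s0, s7}.
s14 on 0 → {s9}.
s16 on 0 → {s6}.
No 0-transition from s10, s11, s15, s17.
Union after reading 0: {s0, s6, s7, s9}.
Now take the epsilon-closure:
From s0 via epsilon: add s3.
From s3 via epsilon: add s10, s11.
From s10 via epsilon: add s15.
From s11 via epsilon: add s17.
From s15 via epsilon: add s14.
From s14 via epsilon: add s13.
No new states can be added; the closed set is {s0, s3, s6, s7, s9, s10, s11, s13, s14, s15, s17}.

{s0, s3, s6, s7, s9, s10, s11, s13, s14, s15, s17}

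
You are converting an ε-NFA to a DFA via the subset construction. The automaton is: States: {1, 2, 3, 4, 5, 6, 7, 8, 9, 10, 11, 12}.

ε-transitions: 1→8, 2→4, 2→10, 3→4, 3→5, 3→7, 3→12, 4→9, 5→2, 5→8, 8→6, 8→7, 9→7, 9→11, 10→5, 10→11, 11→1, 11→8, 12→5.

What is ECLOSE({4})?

Start with {4}.
From 4 via ε: add 9.
From 9 via ε: add 7, 11.
From 11 via ε: add 1, 8.
From 8 via ε: add 6.
No new states can be added; the closed set is {1, 4, 6, 7, 8, 9, 11}.

{1, 4, 6, 7, 8, 9, 11}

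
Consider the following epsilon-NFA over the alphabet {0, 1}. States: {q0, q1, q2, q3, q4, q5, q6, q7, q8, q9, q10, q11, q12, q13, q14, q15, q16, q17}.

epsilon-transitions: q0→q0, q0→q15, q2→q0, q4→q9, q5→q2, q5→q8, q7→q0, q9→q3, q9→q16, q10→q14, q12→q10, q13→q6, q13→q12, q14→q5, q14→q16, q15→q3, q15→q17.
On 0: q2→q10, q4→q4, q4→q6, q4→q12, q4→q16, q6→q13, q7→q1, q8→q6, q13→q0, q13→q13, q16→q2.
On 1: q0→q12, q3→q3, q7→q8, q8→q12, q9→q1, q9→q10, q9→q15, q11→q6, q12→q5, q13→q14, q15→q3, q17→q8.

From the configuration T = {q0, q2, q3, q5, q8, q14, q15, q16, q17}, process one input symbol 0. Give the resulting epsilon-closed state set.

{q0, q2, q3, q5, q6, q8, q10, q14, q15, q16, q17}

q2 on 0 → {q10}.
q8 on 0 → {q6}.
q16 on 0 → {q2}.
No 0-transition from q0, q3, q5, q14, q15, q17.
Union after reading 0: {q2, q6, q10}.
Now take the epsilon-closure:
From q2 via epsilon: add q0.
From q10 via epsilon: add q14.
From q0 via epsilon: add q15.
From q14 via epsilon: add q5, q16.
From q5 via epsilon: add q8.
From q15 via epsilon: add q3, q17.
No new states can be added; the closed set is {q0, q2, q3, q5, q6, q8, q10, q14, q15, q16, q17}.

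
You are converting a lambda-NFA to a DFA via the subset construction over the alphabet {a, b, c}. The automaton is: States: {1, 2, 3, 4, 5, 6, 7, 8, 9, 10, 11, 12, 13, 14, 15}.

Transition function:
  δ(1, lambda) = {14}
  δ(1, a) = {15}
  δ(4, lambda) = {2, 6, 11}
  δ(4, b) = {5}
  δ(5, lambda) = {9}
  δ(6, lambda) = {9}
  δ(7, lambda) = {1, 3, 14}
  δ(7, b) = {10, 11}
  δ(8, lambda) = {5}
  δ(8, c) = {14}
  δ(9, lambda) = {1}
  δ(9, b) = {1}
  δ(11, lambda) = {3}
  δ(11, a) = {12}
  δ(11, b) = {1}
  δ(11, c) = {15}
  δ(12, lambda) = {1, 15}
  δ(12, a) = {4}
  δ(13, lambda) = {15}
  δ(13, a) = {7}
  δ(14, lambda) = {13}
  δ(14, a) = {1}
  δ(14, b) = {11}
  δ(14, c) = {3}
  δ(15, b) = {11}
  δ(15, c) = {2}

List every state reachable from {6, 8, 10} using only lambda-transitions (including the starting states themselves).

Start with {6, 8, 10}.
From 6 via lambda: add 9.
From 8 via lambda: add 5.
From 9 via lambda: add 1.
From 1 via lambda: add 14.
From 14 via lambda: add 13.
From 13 via lambda: add 15.
No new states can be added; the closed set is {1, 5, 6, 8, 9, 10, 13, 14, 15}.

{1, 5, 6, 8, 9, 10, 13, 14, 15}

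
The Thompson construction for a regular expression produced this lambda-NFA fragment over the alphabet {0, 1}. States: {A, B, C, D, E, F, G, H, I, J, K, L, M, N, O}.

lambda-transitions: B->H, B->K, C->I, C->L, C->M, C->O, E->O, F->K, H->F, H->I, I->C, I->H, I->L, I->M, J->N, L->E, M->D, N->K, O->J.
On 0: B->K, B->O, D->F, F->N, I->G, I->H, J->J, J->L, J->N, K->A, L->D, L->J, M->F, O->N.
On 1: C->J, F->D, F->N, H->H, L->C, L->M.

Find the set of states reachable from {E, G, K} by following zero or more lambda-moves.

{E, G, J, K, N, O}

Start with {E, G, K}.
From E via lambda: add O.
From O via lambda: add J.
From J via lambda: add N.
No new states can be added; the closed set is {E, G, J, K, N, O}.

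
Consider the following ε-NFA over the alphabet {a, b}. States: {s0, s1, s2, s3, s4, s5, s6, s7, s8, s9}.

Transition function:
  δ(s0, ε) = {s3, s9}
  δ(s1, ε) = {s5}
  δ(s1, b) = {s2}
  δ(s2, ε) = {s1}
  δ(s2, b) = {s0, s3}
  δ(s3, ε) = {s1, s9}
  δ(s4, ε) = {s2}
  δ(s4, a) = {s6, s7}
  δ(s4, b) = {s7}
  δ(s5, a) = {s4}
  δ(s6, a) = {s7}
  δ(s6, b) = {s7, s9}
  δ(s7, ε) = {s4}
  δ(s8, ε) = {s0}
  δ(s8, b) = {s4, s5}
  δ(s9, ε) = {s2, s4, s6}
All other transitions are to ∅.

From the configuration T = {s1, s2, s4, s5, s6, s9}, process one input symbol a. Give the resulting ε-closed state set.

{s1, s2, s4, s5, s6, s7}

s4 on a → {s6, s7}.
s5 on a → {s4}.
s6 on a → {s7}.
No a-transition from s1, s2, s9.
Union after reading a: {s4, s6, s7}.
Now take the ε-closure:
From s4 via ε: add s2.
From s2 via ε: add s1.
From s1 via ε: add s5.
No new states can be added; the closed set is {s1, s2, s4, s5, s6, s7}.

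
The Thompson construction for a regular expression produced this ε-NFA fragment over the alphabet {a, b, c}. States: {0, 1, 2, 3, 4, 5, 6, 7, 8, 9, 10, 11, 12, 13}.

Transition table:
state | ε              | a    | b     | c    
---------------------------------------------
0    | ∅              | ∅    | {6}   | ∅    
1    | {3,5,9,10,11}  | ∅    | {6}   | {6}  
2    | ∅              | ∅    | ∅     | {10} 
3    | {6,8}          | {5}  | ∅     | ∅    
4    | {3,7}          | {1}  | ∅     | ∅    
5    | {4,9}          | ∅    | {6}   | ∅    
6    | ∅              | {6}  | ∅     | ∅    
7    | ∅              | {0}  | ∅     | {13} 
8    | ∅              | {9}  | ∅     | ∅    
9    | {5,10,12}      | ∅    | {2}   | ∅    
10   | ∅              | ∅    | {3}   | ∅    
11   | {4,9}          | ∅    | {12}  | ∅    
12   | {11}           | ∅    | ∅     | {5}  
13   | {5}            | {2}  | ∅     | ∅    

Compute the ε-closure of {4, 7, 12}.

{3, 4, 5, 6, 7, 8, 9, 10, 11, 12}

Start with {4, 7, 12}.
From 4 via ε: add 3.
From 12 via ε: add 11.
From 3 via ε: add 6, 8.
From 11 via ε: add 9.
From 9 via ε: add 5, 10.
No new states can be added; the closed set is {3, 4, 5, 6, 7, 8, 9, 10, 11, 12}.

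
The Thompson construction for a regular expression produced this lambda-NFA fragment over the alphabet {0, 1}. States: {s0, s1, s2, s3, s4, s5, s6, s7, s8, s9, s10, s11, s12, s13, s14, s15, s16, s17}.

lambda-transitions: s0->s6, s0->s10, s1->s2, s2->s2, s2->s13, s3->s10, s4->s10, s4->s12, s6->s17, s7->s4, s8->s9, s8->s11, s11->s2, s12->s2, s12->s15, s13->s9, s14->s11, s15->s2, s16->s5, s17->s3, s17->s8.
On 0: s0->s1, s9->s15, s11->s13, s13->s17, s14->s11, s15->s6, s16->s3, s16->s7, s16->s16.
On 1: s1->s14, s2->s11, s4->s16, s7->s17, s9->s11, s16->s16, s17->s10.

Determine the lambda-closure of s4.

Start with {s4}.
From s4 via lambda: add s10, s12.
From s12 via lambda: add s2, s15.
From s2 via lambda: add s13.
From s13 via lambda: add s9.
No new states can be added; the closed set is {s2, s4, s9, s10, s12, s13, s15}.

{s2, s4, s9, s10, s12, s13, s15}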